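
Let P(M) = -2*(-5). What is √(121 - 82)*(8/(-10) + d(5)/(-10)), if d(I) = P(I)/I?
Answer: -√39 ≈ -6.2450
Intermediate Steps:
P(M) = 10
d(I) = 10/I
√(121 - 82)*(8/(-10) + d(5)/(-10)) = √(121 - 82)*(8/(-10) + (10/5)/(-10)) = √39*(8*(-⅒) + (10*(⅕))*(-⅒)) = √39*(-⅘ + 2*(-⅒)) = √39*(-⅘ - ⅕) = √39*(-1) = -√39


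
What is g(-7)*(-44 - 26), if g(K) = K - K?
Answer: 0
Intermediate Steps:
g(K) = 0
g(-7)*(-44 - 26) = 0*(-44 - 26) = 0*(-70) = 0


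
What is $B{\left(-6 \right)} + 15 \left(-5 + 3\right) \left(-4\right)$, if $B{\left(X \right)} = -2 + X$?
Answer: $112$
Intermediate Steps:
$B{\left(-6 \right)} + 15 \left(-5 + 3\right) \left(-4\right) = \left(-2 - 6\right) + 15 \left(-5 + 3\right) \left(-4\right) = -8 + 15 \left(\left(-2\right) \left(-4\right)\right) = -8 + 15 \cdot 8 = -8 + 120 = 112$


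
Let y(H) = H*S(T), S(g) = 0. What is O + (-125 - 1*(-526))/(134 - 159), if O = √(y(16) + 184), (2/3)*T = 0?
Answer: -401/25 + 2*√46 ≈ -2.4753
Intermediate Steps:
T = 0 (T = (3/2)*0 = 0)
y(H) = 0 (y(H) = H*0 = 0)
O = 2*√46 (O = √(0 + 184) = √184 = 2*√46 ≈ 13.565)
O + (-125 - 1*(-526))/(134 - 159) = 2*√46 + (-125 - 1*(-526))/(134 - 159) = 2*√46 + (-125 + 526)/(-25) = 2*√46 - 1/25*401 = 2*√46 - 401/25 = -401/25 + 2*√46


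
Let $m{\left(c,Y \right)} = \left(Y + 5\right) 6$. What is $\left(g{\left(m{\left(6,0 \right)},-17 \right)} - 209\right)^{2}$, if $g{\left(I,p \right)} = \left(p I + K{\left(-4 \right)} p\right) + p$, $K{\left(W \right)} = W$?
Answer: $446224$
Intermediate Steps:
$m{\left(c,Y \right)} = 30 + 6 Y$ ($m{\left(c,Y \right)} = \left(5 + Y\right) 6 = 30 + 6 Y$)
$g{\left(I,p \right)} = - 3 p + I p$ ($g{\left(I,p \right)} = \left(p I - 4 p\right) + p = \left(I p - 4 p\right) + p = \left(- 4 p + I p\right) + p = - 3 p + I p$)
$\left(g{\left(m{\left(6,0 \right)},-17 \right)} - 209\right)^{2} = \left(- 17 \left(-3 + \left(30 + 6 \cdot 0\right)\right) - 209\right)^{2} = \left(- 17 \left(-3 + \left(30 + 0\right)\right) - 209\right)^{2} = \left(- 17 \left(-3 + 30\right) - 209\right)^{2} = \left(\left(-17\right) 27 - 209\right)^{2} = \left(-459 - 209\right)^{2} = \left(-668\right)^{2} = 446224$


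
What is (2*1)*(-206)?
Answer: -412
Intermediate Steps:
(2*1)*(-206) = 2*(-206) = -412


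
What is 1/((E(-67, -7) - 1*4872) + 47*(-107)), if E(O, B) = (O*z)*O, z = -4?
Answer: -1/27857 ≈ -3.5898e-5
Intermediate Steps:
E(O, B) = -4*O² (E(O, B) = (O*(-4))*O = (-4*O)*O = -4*O²)
1/((E(-67, -7) - 1*4872) + 47*(-107)) = 1/((-4*(-67)² - 1*4872) + 47*(-107)) = 1/((-4*4489 - 4872) - 5029) = 1/((-17956 - 4872) - 5029) = 1/(-22828 - 5029) = 1/(-27857) = -1/27857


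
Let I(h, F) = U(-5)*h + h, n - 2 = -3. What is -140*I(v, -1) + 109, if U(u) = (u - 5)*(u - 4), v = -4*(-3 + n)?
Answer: -203731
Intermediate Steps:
n = -1 (n = 2 - 3 = -1)
v = 16 (v = -4*(-3 - 1) = -4*(-4) = 16)
U(u) = (-5 + u)*(-4 + u)
I(h, F) = 91*h (I(h, F) = (20 + (-5)² - 9*(-5))*h + h = (20 + 25 + 45)*h + h = 90*h + h = 91*h)
-140*I(v, -1) + 109 = -12740*16 + 109 = -140*1456 + 109 = -203840 + 109 = -203731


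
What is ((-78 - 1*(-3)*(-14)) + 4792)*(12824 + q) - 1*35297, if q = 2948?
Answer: 73651487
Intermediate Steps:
((-78 - 1*(-3)*(-14)) + 4792)*(12824 + q) - 1*35297 = ((-78 - 1*(-3)*(-14)) + 4792)*(12824 + 2948) - 1*35297 = ((-78 + 3*(-14)) + 4792)*15772 - 35297 = ((-78 - 42) + 4792)*15772 - 35297 = (-120 + 4792)*15772 - 35297 = 4672*15772 - 35297 = 73686784 - 35297 = 73651487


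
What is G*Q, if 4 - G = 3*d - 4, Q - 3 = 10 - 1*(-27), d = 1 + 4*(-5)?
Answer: 2600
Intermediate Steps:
d = -19 (d = 1 - 20 = -19)
Q = 40 (Q = 3 + (10 - 1*(-27)) = 3 + (10 + 27) = 3 + 37 = 40)
G = 65 (G = 4 - (3*(-19) - 4) = 4 - (-57 - 4) = 4 - 1*(-61) = 4 + 61 = 65)
G*Q = 65*40 = 2600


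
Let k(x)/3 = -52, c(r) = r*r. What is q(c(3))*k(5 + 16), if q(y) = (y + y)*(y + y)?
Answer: -50544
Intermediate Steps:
c(r) = r²
k(x) = -156 (k(x) = 3*(-52) = -156)
q(y) = 4*y² (q(y) = (2*y)*(2*y) = 4*y²)
q(c(3))*k(5 + 16) = (4*(3²)²)*(-156) = (4*9²)*(-156) = (4*81)*(-156) = 324*(-156) = -50544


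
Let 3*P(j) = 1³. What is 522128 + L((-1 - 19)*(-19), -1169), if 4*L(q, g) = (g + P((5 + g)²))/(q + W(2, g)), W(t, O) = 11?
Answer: 1224910535/2346 ≈ 5.2213e+5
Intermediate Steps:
P(j) = ⅓ (P(j) = (⅓)*1³ = (⅓)*1 = ⅓)
L(q, g) = (⅓ + g)/(4*(11 + q)) (L(q, g) = ((g + ⅓)/(q + 11))/4 = ((⅓ + g)/(11 + q))/4 = (⅓ + g)/(4*(11 + q)))
522128 + L((-1 - 19)*(-19), -1169) = 522128 + (1 + 3*(-1169))/(12*(11 + (-1 - 19)*(-19))) = 522128 + (1 - 3507)/(12*(11 - 20*(-19))) = 522128 + (1/12)*(-3506)/(11 + 380) = 522128 + (1/12)*(-3506)/391 = 522128 + (1/12)*(1/391)*(-3506) = 522128 - 1753/2346 = 1224910535/2346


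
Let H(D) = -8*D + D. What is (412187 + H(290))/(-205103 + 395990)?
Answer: 136719/63629 ≈ 2.1487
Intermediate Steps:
H(D) = -7*D
(412187 + H(290))/(-205103 + 395990) = (412187 - 7*290)/(-205103 + 395990) = (412187 - 2030)/190887 = 410157*(1/190887) = 136719/63629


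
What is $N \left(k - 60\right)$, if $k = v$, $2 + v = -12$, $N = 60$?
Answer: $-4440$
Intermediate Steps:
$v = -14$ ($v = -2 - 12 = -14$)
$k = -14$
$N \left(k - 60\right) = 60 \left(-14 - 60\right) = 60 \left(-74\right) = -4440$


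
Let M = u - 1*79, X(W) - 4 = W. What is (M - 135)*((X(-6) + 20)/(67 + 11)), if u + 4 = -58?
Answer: -828/13 ≈ -63.692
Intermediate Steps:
u = -62 (u = -4 - 58 = -62)
X(W) = 4 + W
M = -141 (M = -62 - 1*79 = -62 - 79 = -141)
(M - 135)*((X(-6) + 20)/(67 + 11)) = (-141 - 135)*(((4 - 6) + 20)/(67 + 11)) = -276*(-2 + 20)/78 = -4968/78 = -276*3/13 = -828/13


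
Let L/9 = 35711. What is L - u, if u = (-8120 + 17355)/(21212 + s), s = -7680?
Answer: 4349162033/13532 ≈ 3.2140e+5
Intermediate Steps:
L = 321399 (L = 9*35711 = 321399)
u = 9235/13532 (u = (-8120 + 17355)/(21212 - 7680) = 9235/13532 ≈ 0.68246)
L - u = 321399 - 1*9235/13532 = 321399 - 9235/13532 = 4349162033/13532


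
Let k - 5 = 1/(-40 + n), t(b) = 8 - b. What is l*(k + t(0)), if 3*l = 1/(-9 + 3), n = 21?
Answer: -41/57 ≈ -0.71930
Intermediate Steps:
k = 94/19 (k = 5 + 1/(-40 + 21) = 5 + 1/(-19) = 5 - 1/19 = 94/19 ≈ 4.9474)
l = -1/18 (l = 1/(3*(-9 + 3)) = (⅓)/(-6) = (⅓)*(-⅙) = -1/18 ≈ -0.055556)
l*(k + t(0)) = -(94/19 + (8 - 1*0))/18 = -(94/19 + (8 + 0))/18 = -(94/19 + 8)/18 = -1/18*246/19 = -41/57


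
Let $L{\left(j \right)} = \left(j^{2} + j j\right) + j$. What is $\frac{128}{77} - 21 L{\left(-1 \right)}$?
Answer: $- \frac{1489}{77} \approx -19.338$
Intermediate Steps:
$L{\left(j \right)} = j + 2 j^{2}$ ($L{\left(j \right)} = \left(j^{2} + j^{2}\right) + j = 2 j^{2} + j = j + 2 j^{2}$)
$\frac{128}{77} - 21 L{\left(-1 \right)} = \frac{128}{77} - 21 \left(- (1 + 2 \left(-1\right))\right) = 128 \cdot \frac{1}{77} - 21 \left(- (1 - 2)\right) = \frac{128}{77} - 21 \left(\left(-1\right) \left(-1\right)\right) = \frac{128}{77} - 21 = - \frac{1489}{77}$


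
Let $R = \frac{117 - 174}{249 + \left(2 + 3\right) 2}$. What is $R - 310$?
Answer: $- \frac{80347}{259} \approx -310.22$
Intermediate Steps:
$R = - \frac{57}{259}$ ($R = - \frac{57}{249 + 5 \cdot 2} = - \frac{57}{249 + 10} = - \frac{57}{259} \approx -0.22008$)
$R - 310 = - \frac{57}{259} - 310 = - \frac{80347}{259}$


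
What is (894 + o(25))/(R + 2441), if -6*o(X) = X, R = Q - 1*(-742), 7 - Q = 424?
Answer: 5339/16596 ≈ 0.32170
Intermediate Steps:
Q = -417 (Q = 7 - 1*424 = 7 - 424 = -417)
R = 325 (R = -417 - 1*(-742) = -417 + 742 = 325)
o(X) = -X/6
(894 + o(25))/(R + 2441) = (894 - ⅙*25)/(325 + 2441) = (894 - 25/6)/2766 = (5339/6)*(1/2766) = 5339/16596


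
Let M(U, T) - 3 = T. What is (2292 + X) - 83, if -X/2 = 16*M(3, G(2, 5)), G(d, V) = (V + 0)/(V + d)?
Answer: 14631/7 ≈ 2090.1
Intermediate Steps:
G(d, V) = V/(V + d)
M(U, T) = 3 + T
X = -832/7 (X = -32*(3 + 5/(5 + 2)) = -32*(3 + 5/7) = -32*26/7 = -2*416/7 = -832/7 ≈ -118.86)
(2292 + X) - 83 = (2292 - 832/7) - 83 = 15212/7 - 83 = 14631/7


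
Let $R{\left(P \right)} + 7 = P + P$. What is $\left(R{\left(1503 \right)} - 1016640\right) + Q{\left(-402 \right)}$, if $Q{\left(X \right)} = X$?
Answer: $-1014043$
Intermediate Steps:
$R{\left(P \right)} = -7 + 2 P$ ($R{\left(P \right)} = -7 + \left(P + P\right) = -7 + 2 P$)
$\left(R{\left(1503 \right)} - 1016640\right) + Q{\left(-402 \right)} = \left(\left(-7 + 2 \cdot 1503\right) - 1016640\right) - 402 = \left(\left(-7 + 3006\right) - 1016640\right) - 402 = \left(2999 - 1016640\right) - 402 = -1013641 - 402 = -1014043$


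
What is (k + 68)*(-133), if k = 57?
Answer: -16625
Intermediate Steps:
(k + 68)*(-133) = (57 + 68)*(-133) = 125*(-133) = -16625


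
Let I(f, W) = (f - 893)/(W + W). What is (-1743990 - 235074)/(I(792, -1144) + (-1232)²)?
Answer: -4528098432/3472781413 ≈ -1.3039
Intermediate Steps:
I(f, W) = (-893 + f)/(2*W) (I(f, W) = (-893 + f)/((2*W)) = (-893 + f)*(1/(2*W)) = (-893 + f)/(2*W))
(-1743990 - 235074)/(I(792, -1144) + (-1232)²) = (-1743990 - 235074)/((½)*(-893 + 792)/(-1144) + (-1232)²) = -1979064/((½)*(-1/1144)*(-101) + 1517824) = -1979064/(101/2288 + 1517824) = -1979064/3472781413/2288 = -1979064*2288/3472781413 = -4528098432/3472781413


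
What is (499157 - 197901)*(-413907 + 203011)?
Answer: -63533685376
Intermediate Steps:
(499157 - 197901)*(-413907 + 203011) = 301256*(-210896) = -63533685376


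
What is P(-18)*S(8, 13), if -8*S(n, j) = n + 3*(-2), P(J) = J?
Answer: 9/2 ≈ 4.5000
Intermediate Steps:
S(n, j) = ¾ - n/8 (S(n, j) = -(n + 3*(-2))/8 = -(n - 6)/8 = -(-6 + n)/8 = ¾ - n/8)
P(-18)*S(8, 13) = -18*(¾ - ⅛*8) = -18*(¾ - 1) = -18*(-¼) = 9/2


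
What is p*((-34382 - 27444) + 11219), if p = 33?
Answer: -1670031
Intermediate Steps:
p*((-34382 - 27444) + 11219) = 33*((-34382 - 27444) + 11219) = 33*(-61826 + 11219) = 33*(-50607) = -1670031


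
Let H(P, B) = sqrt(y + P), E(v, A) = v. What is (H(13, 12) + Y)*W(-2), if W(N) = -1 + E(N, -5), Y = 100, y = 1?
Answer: -300 - 3*sqrt(14) ≈ -311.23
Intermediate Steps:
W(N) = -1 + N
H(P, B) = sqrt(1 + P)
(H(13, 12) + Y)*W(-2) = (sqrt(1 + 13) + 100)*(-1 - 2) = (sqrt(14) + 100)*(-3) = (100 + sqrt(14))*(-3) = -300 - 3*sqrt(14)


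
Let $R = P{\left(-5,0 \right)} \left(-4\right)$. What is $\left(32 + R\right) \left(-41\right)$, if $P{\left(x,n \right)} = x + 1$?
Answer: $-1968$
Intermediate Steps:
$P{\left(x,n \right)} = 1 + x$
$R = 16$ ($R = \left(1 - 5\right) \left(-4\right) = \left(-4\right) \left(-4\right) = 16$)
$\left(32 + R\right) \left(-41\right) = \left(32 + 16\right) \left(-41\right) = 48 \left(-41\right) = -1968$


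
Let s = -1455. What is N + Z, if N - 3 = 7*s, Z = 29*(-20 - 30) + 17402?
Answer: 5770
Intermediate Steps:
Z = 15952 (Z = 29*(-50) + 17402 = -1450 + 17402 = 15952)
N = -10182 (N = 3 + 7*(-1455) = 3 - 10185 = -10182)
N + Z = -10182 + 15952 = 5770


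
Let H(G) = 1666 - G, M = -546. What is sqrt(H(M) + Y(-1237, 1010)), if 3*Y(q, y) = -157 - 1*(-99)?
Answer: sqrt(19734)/3 ≈ 46.826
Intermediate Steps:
Y(q, y) = -58/3 (Y(q, y) = (-157 - 1*(-99))/3 = (-157 + 99)/3 = (1/3)*(-58) = -58/3)
sqrt(H(M) + Y(-1237, 1010)) = sqrt((1666 - 1*(-546)) - 58/3) = sqrt((1666 + 546) - 58/3) = sqrt(2212 - 58/3) = sqrt(6578/3) = sqrt(19734)/3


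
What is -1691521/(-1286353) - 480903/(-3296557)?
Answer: 6194806409956/4240535986621 ≈ 1.4609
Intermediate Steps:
-1691521/(-1286353) - 480903/(-3296557) = -1691521*(-1/1286353) - 480903*(-1/3296557) = 1691521/1286353 + 480903/3296557 = 6194806409956/4240535986621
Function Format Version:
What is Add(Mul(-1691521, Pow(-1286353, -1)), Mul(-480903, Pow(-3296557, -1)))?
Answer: Rational(6194806409956, 4240535986621) ≈ 1.4609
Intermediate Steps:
Add(Mul(-1691521, Pow(-1286353, -1)), Mul(-480903, Pow(-3296557, -1))) = Add(Mul(-1691521, Rational(-1, 1286353)), Mul(-480903, Rational(-1, 3296557))) = Add(Rational(1691521, 1286353), Rational(480903, 3296557)) = Rational(6194806409956, 4240535986621)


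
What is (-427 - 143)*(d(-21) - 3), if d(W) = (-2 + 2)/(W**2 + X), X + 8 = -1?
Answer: 1710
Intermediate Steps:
X = -9 (X = -8 - 1 = -9)
d(W) = 0 (d(W) = (-2 + 2)/(W**2 - 9) = 0/(-9 + W**2) = 0)
(-427 - 143)*(d(-21) - 3) = (-427 - 143)*(0 - 3) = -570*(-3) = 1710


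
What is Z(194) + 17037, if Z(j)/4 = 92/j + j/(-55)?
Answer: 90827243/5335 ≈ 17025.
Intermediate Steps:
Z(j) = 368/j - 4*j/55 (Z(j) = 4*(92/j + j/(-55)) = 4*(92/j + j*(-1/55)) = 4*(92/j - j/55) = 368/j - 4*j/55)
Z(194) + 17037 = (368/194 - 4/55*194) + 17037 = (368*(1/194) - 776/55) + 17037 = (184/97 - 776/55) + 17037 = -65152/5335 + 17037 = 90827243/5335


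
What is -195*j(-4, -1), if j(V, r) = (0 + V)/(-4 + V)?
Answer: -195/2 ≈ -97.500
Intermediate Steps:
j(V, r) = V/(-4 + V)
-195*j(-4, -1) = -(-780)/(-4 - 4) = -(-780)/(-8) = -(-780)*(-1)/8 = -195*½ = -195/2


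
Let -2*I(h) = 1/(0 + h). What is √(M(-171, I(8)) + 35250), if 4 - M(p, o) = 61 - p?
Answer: √35022 ≈ 187.14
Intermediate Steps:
I(h) = -1/(2*h) (I(h) = -1/(2*(0 + h)) = -1/(2*h))
M(p, o) = -57 + p (M(p, o) = 4 - (61 - p) = 4 + (-61 + p) = -57 + p)
√(M(-171, I(8)) + 35250) = √((-57 - 171) + 35250) = √(-228 + 35250) = √35022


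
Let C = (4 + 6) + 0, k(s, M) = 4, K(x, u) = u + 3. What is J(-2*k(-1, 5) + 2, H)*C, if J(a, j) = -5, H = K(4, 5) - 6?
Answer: -50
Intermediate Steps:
K(x, u) = 3 + u
H = 2 (H = (3 + 5) - 6 = 8 - 6 = 2)
C = 10 (C = 10 + 0 = 10)
J(-2*k(-1, 5) + 2, H)*C = -5*10 = -50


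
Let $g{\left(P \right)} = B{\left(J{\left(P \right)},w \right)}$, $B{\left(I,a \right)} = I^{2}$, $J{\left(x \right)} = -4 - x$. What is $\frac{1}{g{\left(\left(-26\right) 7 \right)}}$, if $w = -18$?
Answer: $\frac{1}{31684} \approx 3.1562 \cdot 10^{-5}$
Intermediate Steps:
$g{\left(P \right)} = \left(-4 - P\right)^{2}$
$\frac{1}{g{\left(\left(-26\right) 7 \right)}} = \frac{1}{\left(4 - 182\right)^{2}} = \frac{1}{\left(-178\right)^{2}} = \frac{1}{31684}$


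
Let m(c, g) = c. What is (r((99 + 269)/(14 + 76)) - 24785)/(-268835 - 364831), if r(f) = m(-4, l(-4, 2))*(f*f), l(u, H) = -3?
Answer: 50325049/1283173650 ≈ 0.039219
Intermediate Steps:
r(f) = -4*f**2 (r(f) = -4*f*f = -4*f**2)
(r((99 + 269)/(14 + 76)) - 24785)/(-268835 - 364831) = (-4*(99 + 269)**2/(14 + 76)**2 - 24785)/(-268835 - 364831) = (-4*(368/90)**2 - 24785)/(-633666) = (-4*(368*(1/90))**2 - 24785)*(-1/633666) = (-4*(184/45)**2 - 24785)*(-1/633666) = (-4*33856/2025 - 24785)*(-1/633666) = (-135424/2025 - 24785)*(-1/633666) = -50325049/2025*(-1/633666) = 50325049/1283173650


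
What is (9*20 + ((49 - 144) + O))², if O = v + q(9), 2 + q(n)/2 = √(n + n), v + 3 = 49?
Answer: 16201 + 1524*√2 ≈ 18356.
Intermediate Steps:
v = 46 (v = -3 + 49 = 46)
q(n) = -4 + 2*√2*√n (q(n) = -4 + 2*√(n + n) = -4 + 2*√(2*n) = -4 + 2*(√2*√n) = -4 + 2*√2*√n)
O = 42 + 6*√2 (O = 46 + (-4 + 2*√2*√9) = 46 + (-4 + 2*√2*3) = 46 + (-4 + 6*√2) = 42 + 6*√2 ≈ 50.485)
(9*20 + ((49 - 144) + O))² = (9*20 + ((49 - 144) + (42 + 6*√2)))² = (180 + (-95 + (42 + 6*√2)))² = (180 + (-53 + 6*√2))² = (127 + 6*√2)²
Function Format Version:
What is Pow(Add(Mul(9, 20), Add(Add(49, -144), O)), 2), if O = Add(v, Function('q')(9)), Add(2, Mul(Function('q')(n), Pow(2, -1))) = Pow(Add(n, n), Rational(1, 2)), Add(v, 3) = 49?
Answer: Add(16201, Mul(1524, Pow(2, Rational(1, 2)))) ≈ 18356.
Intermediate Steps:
v = 46 (v = Add(-3, 49) = 46)
Function('q')(n) = Add(-4, Mul(2, Pow(2, Rational(1, 2)), Pow(n, Rational(1, 2)))) (Function('q')(n) = Add(-4, Mul(2, Pow(Add(n, n), Rational(1, 2)))) = Add(-4, Mul(2, Pow(Mul(2, n), Rational(1, 2)))) = Add(-4, Mul(2, Mul(Pow(2, Rational(1, 2)), Pow(n, Rational(1, 2))))) = Add(-4, Mul(2, Pow(2, Rational(1, 2)), Pow(n, Rational(1, 2)))))
O = Add(42, Mul(6, Pow(2, Rational(1, 2)))) (O = Add(46, Add(-4, Mul(2, Pow(2, Rational(1, 2)), Pow(9, Rational(1, 2))))) = Add(46, Add(-4, Mul(2, Pow(2, Rational(1, 2)), 3))) = Add(46, Add(-4, Mul(6, Pow(2, Rational(1, 2))))) = Add(42, Mul(6, Pow(2, Rational(1, 2)))) ≈ 50.485)
Pow(Add(Mul(9, 20), Add(Add(49, -144), O)), 2) = Pow(Add(Mul(9, 20), Add(Add(49, -144), Add(42, Mul(6, Pow(2, Rational(1, 2)))))), 2) = Pow(Add(180, Add(-95, Add(42, Mul(6, Pow(2, Rational(1, 2)))))), 2) = Pow(Add(180, Add(-53, Mul(6, Pow(2, Rational(1, 2))))), 2) = Pow(Add(127, Mul(6, Pow(2, Rational(1, 2)))), 2)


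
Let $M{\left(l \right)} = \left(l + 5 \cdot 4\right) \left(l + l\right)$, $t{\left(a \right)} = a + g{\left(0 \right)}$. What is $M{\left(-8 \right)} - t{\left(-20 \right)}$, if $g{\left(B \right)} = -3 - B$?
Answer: $-169$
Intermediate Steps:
$t{\left(a \right)} = -3 + a$ ($t{\left(a \right)} = a - 3 = -3 + a$)
$M{\left(l \right)} = 2 l \left(20 + l\right)$ ($M{\left(l \right)} = \left(l + 20\right) 2 l = \left(20 + l\right) 2 l = 2 l \left(20 + l\right)$)
$M{\left(-8 \right)} - t{\left(-20 \right)} = 2 \left(-8\right) \left(20 - 8\right) - \left(-3 - 20\right) = 2 \left(-8\right) 12 - -23 = -192 + 23 = -169$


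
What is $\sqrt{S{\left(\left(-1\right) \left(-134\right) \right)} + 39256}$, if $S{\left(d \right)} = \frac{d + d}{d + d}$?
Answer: $\sqrt{39257} \approx 198.13$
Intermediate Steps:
$S{\left(d \right)} = 1$ ($S{\left(d \right)} = \frac{2 d}{2 d} = 2 d \frac{1}{2 d} = 1$)
$\sqrt{S{\left(\left(-1\right) \left(-134\right) \right)} + 39256} = \sqrt{1 + 39256} = \sqrt{39257}$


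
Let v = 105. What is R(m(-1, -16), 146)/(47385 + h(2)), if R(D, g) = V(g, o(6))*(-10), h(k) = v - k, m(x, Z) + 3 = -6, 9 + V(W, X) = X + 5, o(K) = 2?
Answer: 5/11872 ≈ 0.00042116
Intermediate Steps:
V(W, X) = -4 + X (V(W, X) = -9 + (X + 5) = -9 + (5 + X) = -4 + X)
m(x, Z) = -9 (m(x, Z) = -3 - 6 = -9)
h(k) = 105 - k
R(D, g) = 20 (R(D, g) = (-4 + 2)*(-10) = -2*(-10) = 20)
R(m(-1, -16), 146)/(47385 + h(2)) = 20/(47385 + (105 - 1*2)) = 20/(47385 + (105 - 2)) = 20/(47385 + 103) = 20/47488 = 20*(1/47488) = 5/11872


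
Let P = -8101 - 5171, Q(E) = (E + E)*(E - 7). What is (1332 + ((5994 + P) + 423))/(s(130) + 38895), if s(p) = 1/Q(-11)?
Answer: -2187108/15402421 ≈ -0.14200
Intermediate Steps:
Q(E) = 2*E*(-7 + E) (Q(E) = (2*E)*(-7 + E) = 2*E*(-7 + E))
P = -13272
s(p) = 1/396 (s(p) = 1/(2*(-11)*(-7 - 11)) = 1/(2*(-11)*(-18)) = 1/396)
(1332 + ((5994 + P) + 423))/(s(130) + 38895) = (1332 + ((5994 - 13272) + 423))/(1/396 + 38895) = (1332 + (-7278 + 423))/(15402421/396) = (1332 - 6855)*(396/15402421) = -5523*396/15402421 = -2187108/15402421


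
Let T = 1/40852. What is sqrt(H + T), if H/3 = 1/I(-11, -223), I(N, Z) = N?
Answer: I*sqrt(13767072935)/224686 ≈ 0.52221*I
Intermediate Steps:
T = 1/40852 ≈ 2.4479e-5
H = -3/11 (H = 3/(-11) = 3*(-1/11) = -3/11 ≈ -0.27273)
sqrt(H + T) = sqrt(-3/11 + 1/40852) = sqrt(-122545/449372) = I*sqrt(13767072935)/224686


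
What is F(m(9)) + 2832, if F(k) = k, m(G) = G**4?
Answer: 9393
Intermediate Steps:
F(m(9)) + 2832 = 9**4 + 2832 = 6561 + 2832 = 9393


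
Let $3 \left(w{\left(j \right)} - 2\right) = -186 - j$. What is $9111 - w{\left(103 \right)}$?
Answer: $\frac{27616}{3} \approx 9205.3$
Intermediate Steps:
$w{\left(j \right)} = -60 - \frac{j}{3}$ ($w{\left(j \right)} = 2 + \frac{-186 - j}{3} = 2 - \left(62 + \frac{j}{3}\right) = -60 - \frac{j}{3}$)
$9111 - w{\left(103 \right)} = 9111 - \left(-60 - \frac{103}{3}\right) = 9111 - - \frac{283}{3} = 9111 + \frac{283}{3} = \frac{27616}{3}$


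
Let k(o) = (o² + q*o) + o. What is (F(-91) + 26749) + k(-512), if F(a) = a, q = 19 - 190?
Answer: 375842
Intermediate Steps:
q = -171
k(o) = o² - 170*o (k(o) = (o² - 171*o) + o = o² - 170*o)
(F(-91) + 26749) + k(-512) = (-91 + 26749) - 512*(-170 - 512) = 26658 - 512*(-682) = 26658 + 349184 = 375842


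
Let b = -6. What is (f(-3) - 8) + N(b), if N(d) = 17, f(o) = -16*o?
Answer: 57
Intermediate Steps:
(f(-3) - 8) + N(b) = (-16*(-3) - 8) + 17 = (48 - 8) + 17 = 40 + 17 = 57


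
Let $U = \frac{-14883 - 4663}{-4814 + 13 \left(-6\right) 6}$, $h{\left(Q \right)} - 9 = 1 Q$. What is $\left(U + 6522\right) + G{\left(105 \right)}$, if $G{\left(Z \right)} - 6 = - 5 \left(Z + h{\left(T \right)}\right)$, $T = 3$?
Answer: $\frac{15705236}{2641} \approx 5946.7$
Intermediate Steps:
$h{\left(Q \right)} = 9 + Q$ ($h{\left(Q \right)} = 9 + 1 Q = 9 + Q$)
$U = \frac{9773}{2641}$ ($U = - \frac{19546}{-4814 - 468} = - \frac{19546}{-5282} = \left(-19546\right) \left(- \frac{1}{5282}\right) = \frac{9773}{2641} \approx 3.7005$)
$G{\left(Z \right)} = -54 - 5 Z$ ($G{\left(Z \right)} = 6 - 5 \left(Z + \left(9 + 3\right)\right) = 6 - 5 \left(Z + 12\right) = 6 - 5 \left(12 + Z\right) = 6 - \left(60 + 5 Z\right) = -54 - 5 Z$)
$\left(U + 6522\right) + G{\left(105 \right)} = \left(\frac{9773}{2641} + 6522\right) - 579 = \frac{17234375}{2641} - 579 = \frac{15705236}{2641}$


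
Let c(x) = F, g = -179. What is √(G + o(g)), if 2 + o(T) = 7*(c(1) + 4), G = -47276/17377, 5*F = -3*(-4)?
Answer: 3*√33617717970/86885 ≈ 6.3308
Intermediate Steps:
F = 12/5 (F = (-3*(-4))/5 = (⅕)*12 = 12/5 ≈ 2.4000)
G = -47276/17377 (G = -47276*1/17377 = -47276/17377 ≈ -2.7206)
c(x) = 12/5
o(T) = 214/5 (o(T) = -2 + 7*(12/5 + 4) = -2 + 7*(32/5) = -2 + 224/5 = 214/5)
√(G + o(g)) = √(-47276/17377 + 214/5) = √(3482298/86885) = 3*√33617717970/86885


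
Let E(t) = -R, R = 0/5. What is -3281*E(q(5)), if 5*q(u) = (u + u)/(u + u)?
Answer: 0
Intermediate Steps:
R = 0 (R = 0*(⅕) = 0)
q(u) = ⅕ (q(u) = ((u + u)/(u + u))/5 = ((2*u)/((2*u)))/5 = ((2*u)*(1/(2*u)))/5 = (⅕)*1 = ⅕)
E(t) = 0 (E(t) = -1*0 = 0)
-3281*E(q(5)) = -3281*0 = 0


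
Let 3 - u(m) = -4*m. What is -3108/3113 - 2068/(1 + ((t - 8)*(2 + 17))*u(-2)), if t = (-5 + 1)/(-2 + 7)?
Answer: -9039080/2605581 ≈ -3.4691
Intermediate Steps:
u(m) = 3 + 4*m (u(m) = 3 - (-4)*m = 3 + 4*m)
t = -⅘ (t = -4/5 = -4*⅕ = -⅘ ≈ -0.80000)
-3108/3113 - 2068/(1 + ((t - 8)*(2 + 17))*u(-2)) = -3108/3113 - 2068/(1 + ((-⅘ - 8)*(2 + 17))*(3 + 4*(-2))) = -3108*1/3113 - 2068/(1 + (-44/5*19)*(3 - 8)) = -3108/3113 - 2068/(1 - 836/5*(-5)) = -3108/3113 - 2068/(1 + 836) = -3108/3113 - 2068/837 = -9039080/2605581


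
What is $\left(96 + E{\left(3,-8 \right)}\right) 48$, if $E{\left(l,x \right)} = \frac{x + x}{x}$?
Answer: $4704$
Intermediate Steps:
$E{\left(l,x \right)} = 2$ ($E{\left(l,x \right)} = \frac{2 x}{x} = 2$)
$\left(96 + E{\left(3,-8 \right)}\right) 48 = \left(96 + 2\right) 48 = 98 \cdot 48 = 4704$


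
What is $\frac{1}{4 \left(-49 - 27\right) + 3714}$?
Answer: $\frac{1}{3410} \approx 0.00029326$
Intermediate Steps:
$\frac{1}{4 \left(-49 - 27\right) + 3714} = \frac{1}{4 \left(-76\right) + 3714} = \frac{1}{-304 + 3714} = \frac{1}{3410}$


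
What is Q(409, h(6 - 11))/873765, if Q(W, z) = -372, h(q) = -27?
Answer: -124/291255 ≈ -0.00042574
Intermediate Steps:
Q(409, h(6 - 11))/873765 = -372/873765 = -372*1/873765 = -124/291255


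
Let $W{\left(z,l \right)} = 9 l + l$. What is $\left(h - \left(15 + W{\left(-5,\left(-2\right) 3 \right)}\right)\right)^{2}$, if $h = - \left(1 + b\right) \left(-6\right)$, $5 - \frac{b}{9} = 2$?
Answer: $45369$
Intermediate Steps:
$b = 27$ ($b = 45 - 18 = 27$)
$W{\left(z,l \right)} = 10 l$
$h = 168$ ($h = - \left(1 + 27\right) \left(-6\right) = - 28 \left(-6\right) = \left(-1\right) \left(-168\right) = 168$)
$\left(h - \left(15 + W{\left(-5,\left(-2\right) 3 \right)}\right)\right)^{2} = \left(168 - \left(15 + 10 \left(\left(-2\right) 3\right)\right)\right)^{2} = \left(168 - \left(15 + 10 \left(-6\right)\right)\right)^{2} = \left(168 - -45\right)^{2} = \left(168 + \left(-15 + 60\right)\right)^{2} = \left(168 + 45\right)^{2} = 213^{2} = 45369$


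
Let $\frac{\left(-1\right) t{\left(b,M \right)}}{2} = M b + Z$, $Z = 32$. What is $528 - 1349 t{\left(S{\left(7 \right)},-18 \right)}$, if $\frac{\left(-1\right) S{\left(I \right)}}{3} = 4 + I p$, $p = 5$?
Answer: $5768852$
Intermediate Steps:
$S{\left(I \right)} = -12 - 15 I$ ($S{\left(I \right)} = - 3 \left(4 + I 5\right) = - 3 \left(4 + 5 I\right) = -12 - 15 I$)
$t{\left(b,M \right)} = -64 - 2 M b$ ($t{\left(b,M \right)} = - 2 \left(M b + 32\right) = - 2 \left(32 + M b\right) = -64 - 2 M b$)
$528 - 1349 t{\left(S{\left(7 \right)},-18 \right)} = 528 - 1349 \left(-64 - - 36 \left(-12 - 105\right)\right) = 528 - 1349 \left(-64 - \left(-36\right) \left(-117\right)\right) = 528 - 1349 \left(-64 - 4212\right) = 528 - -5768324 = 528 + 5768324 = 5768852$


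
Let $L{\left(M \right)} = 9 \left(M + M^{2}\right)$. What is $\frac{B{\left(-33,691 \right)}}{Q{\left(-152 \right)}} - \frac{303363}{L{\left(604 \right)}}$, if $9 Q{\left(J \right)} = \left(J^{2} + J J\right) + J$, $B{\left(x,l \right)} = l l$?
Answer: $\frac{130731462799}{1402481960} \approx 93.214$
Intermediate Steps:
$B{\left(x,l \right)} = l^{2}$
$Q{\left(J \right)} = \frac{J}{9} + \frac{2 J^{2}}{9}$ ($Q{\left(J \right)} = \frac{\left(J^{2} + J J\right) + J}{9} = \frac{\left(J^{2} + J^{2}\right) + J}{9} = \frac{2 J^{2} + J}{9} = \frac{J + 2 J^{2}}{9} = \frac{J}{9} + \frac{2 J^{2}}{9}$)
$L{\left(M \right)} = 9 M + 9 M^{2}$
$\frac{B{\left(-33,691 \right)}}{Q{\left(-152 \right)}} - \frac{303363}{L{\left(604 \right)}} = \frac{691^{2}}{\frac{1}{9} \left(-152\right) \left(1 + 2 \left(-152\right)\right)} - \frac{303363}{9 \cdot 604 \left(1 + 604\right)} = \frac{477481}{\frac{1}{9} \left(-152\right) \left(1 - 304\right)} - \frac{303363}{9 \cdot 604 \cdot 605} = \frac{477481}{\frac{1}{9} \left(-152\right) \left(-303\right)} - \frac{303363}{3288780} = \frac{477481}{\frac{15352}{3}} - \frac{33707}{365420} = 477481 \cdot \frac{3}{15352} - \frac{33707}{365420} = \frac{1432443}{15352} - \frac{33707}{365420} = \frac{130731462799}{1402481960}$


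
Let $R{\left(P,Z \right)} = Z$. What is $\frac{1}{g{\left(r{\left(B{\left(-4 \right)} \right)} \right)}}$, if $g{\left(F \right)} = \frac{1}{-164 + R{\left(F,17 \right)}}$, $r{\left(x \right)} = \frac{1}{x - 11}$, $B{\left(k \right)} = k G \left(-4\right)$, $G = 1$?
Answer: $-147$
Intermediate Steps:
$B{\left(k \right)} = - 4 k$ ($B{\left(k \right)} = k 1 \left(-4\right) = k \left(-4\right) = - 4 k$)
$r{\left(x \right)} = \frac{1}{-11 + x}$
$g{\left(F \right)} = - \frac{1}{147}$ ($g{\left(F \right)} = \frac{1}{-164 + 17} = \frac{1}{-147} = - \frac{1}{147}$)
$\frac{1}{g{\left(r{\left(B{\left(-4 \right)} \right)} \right)}} = \frac{1}{- \frac{1}{147}} = -147$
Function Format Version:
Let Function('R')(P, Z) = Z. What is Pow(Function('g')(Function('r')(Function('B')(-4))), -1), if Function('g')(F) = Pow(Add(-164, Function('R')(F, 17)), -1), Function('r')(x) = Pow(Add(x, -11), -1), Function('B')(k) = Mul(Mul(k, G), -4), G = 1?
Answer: -147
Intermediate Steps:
Function('B')(k) = Mul(-4, k) (Function('B')(k) = Mul(Mul(k, 1), -4) = Mul(k, -4) = Mul(-4, k))
Function('r')(x) = Pow(Add(-11, x), -1)
Function('g')(F) = Rational(-1, 147) (Function('g')(F) = Pow(Add(-164, 17), -1) = Pow(-147, -1) = Rational(-1, 147))
Pow(Function('g')(Function('r')(Function('B')(-4))), -1) = Pow(Rational(-1, 147), -1) = -147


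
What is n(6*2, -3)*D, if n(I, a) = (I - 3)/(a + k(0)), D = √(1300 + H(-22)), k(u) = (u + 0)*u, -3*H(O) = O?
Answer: -√11766 ≈ -108.47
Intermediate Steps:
H(O) = -O/3
k(u) = u² (k(u) = u*u = u²)
D = √11766/3 (D = √(1300 - ⅓*(-22)) = √(1300 + 22/3) = √(3922/3) = √11766/3 ≈ 36.157)
n(I, a) = (-3 + I)/a (n(I, a) = (I - 3)/(a + 0²) = (-3 + I)/(a + 0) = (-3 + I)/a)
n(6*2, -3)*D = ((-3 + 6*2)/(-3))*(√11766/3) = (-(-3 + 12)/3)*(√11766/3) = (-⅓*9)*(√11766/3) = -√11766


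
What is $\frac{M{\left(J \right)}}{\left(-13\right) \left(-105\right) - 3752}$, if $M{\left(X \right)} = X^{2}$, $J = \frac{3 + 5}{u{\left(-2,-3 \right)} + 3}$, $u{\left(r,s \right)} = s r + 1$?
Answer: $- \frac{16}{59675} \approx -0.00026812$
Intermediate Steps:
$u{\left(r,s \right)} = 1 + r s$ ($u{\left(r,s \right)} = r s + 1 = 1 + r s$)
$J = \frac{4}{5}$ ($J = \frac{3 + 5}{\left(1 - -6\right) + 3} = \frac{8}{\left(1 + 6\right) + 3} = \frac{8}{7 + 3} = \frac{8}{10} = 8 \cdot \frac{1}{10} = \frac{4}{5} \approx 0.8$)
$\frac{M{\left(J \right)}}{\left(-13\right) \left(-105\right) - 3752} = \frac{\left(\frac{4}{5}\right)^{2}}{\left(-13\right) \left(-105\right) - 3752} = \frac{16}{25 \left(1365 - 3752\right)} = \frac{16}{25 \left(-2387\right)} = \frac{16}{25} \left(- \frac{1}{2387}\right) = - \frac{16}{59675}$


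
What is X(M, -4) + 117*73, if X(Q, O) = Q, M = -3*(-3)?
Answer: 8550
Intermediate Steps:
M = 9
X(M, -4) + 117*73 = 9 + 117*73 = 9 + 8541 = 8550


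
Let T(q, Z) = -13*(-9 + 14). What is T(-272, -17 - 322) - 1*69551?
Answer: -69616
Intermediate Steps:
T(q, Z) = -65 (T(q, Z) = -13*5 = -65)
T(-272, -17 - 322) - 1*69551 = -65 - 1*69551 = -65 - 69551 = -69616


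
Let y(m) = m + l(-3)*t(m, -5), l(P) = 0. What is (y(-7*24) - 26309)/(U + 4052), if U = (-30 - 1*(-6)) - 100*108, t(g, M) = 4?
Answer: 26477/6772 ≈ 3.9098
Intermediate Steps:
y(m) = m (y(m) = m + 0*4 = m + 0 = m)
U = -10824 (U = (-30 + 6) - 10800 = -24 - 10800 = -10824)
(y(-7*24) - 26309)/(U + 4052) = (-7*24 - 26309)/(-10824 + 4052) = (-168 - 26309)/(-6772) = -26477*(-1/6772) = 26477/6772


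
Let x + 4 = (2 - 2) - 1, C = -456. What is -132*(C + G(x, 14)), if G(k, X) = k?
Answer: 60852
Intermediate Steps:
x = -5 (x = -4 + ((2 - 2) - 1) = -4 + (0 - 1) = -4 - 1 = -5)
-132*(C + G(x, 14)) = -132*(-456 - 5) = -132*(-461) = 60852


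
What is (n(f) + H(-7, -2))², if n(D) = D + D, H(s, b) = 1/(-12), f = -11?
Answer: 70225/144 ≈ 487.67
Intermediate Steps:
H(s, b) = -1/12
n(D) = 2*D
(n(f) + H(-7, -2))² = (2*(-11) - 1/12)² = (-22 - 1/12)² = (-265/12)² = 70225/144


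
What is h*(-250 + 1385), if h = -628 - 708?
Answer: -1516360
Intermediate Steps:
h = -1336
h*(-250 + 1385) = -1336*(-250 + 1385) = -1336*1135 = -1516360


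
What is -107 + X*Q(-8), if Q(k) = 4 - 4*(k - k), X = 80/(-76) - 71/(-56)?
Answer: -28233/266 ≈ -106.14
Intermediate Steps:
X = 229/1064 (X = 80*(-1/76) - 71*(-1/56) = -20/19 + 71/56 = 229/1064 ≈ 0.21523)
Q(k) = 4 (Q(k) = 4 - 4*0 = 4 + 0 = 4)
-107 + X*Q(-8) = -107 + (229/1064)*4 = -107 + 229/266 = -28233/266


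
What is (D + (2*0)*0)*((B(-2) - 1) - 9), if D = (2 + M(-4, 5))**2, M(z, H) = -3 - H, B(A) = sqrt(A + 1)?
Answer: -360 + 36*I ≈ -360.0 + 36.0*I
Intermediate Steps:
B(A) = sqrt(1 + A)
D = 36 (D = (2 + (-3 - 1*5))**2 = (2 + (-3 - 5))**2 = (2 - 8)**2 = (-6)**2 = 36)
(D + (2*0)*0)*((B(-2) - 1) - 9) = (36 + (2*0)*0)*((sqrt(1 - 2) - 1) - 9) = (36 + 0*0)*((sqrt(-1) - 1) - 9) = (36 + 0)*((I - 1) - 9) = 36*((-1 + I) - 9) = 36*(-10 + I) = -360 + 36*I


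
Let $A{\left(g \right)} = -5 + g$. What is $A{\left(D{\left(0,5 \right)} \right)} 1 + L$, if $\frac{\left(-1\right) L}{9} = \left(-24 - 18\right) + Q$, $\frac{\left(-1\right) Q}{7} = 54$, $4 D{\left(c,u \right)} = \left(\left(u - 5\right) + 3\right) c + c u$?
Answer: $3775$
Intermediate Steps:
$D{\left(c,u \right)} = \frac{c u}{4} + \frac{c \left(-2 + u\right)}{4}$ ($D{\left(c,u \right)} = \frac{\left(\left(u - 5\right) + 3\right) c + c u}{4} = \frac{\left(\left(-5 + u\right) + 3\right) c + c u}{4} = \frac{\left(-2 + u\right) c + c u}{4} = \frac{c \left(-2 + u\right) + c u}{4} = \frac{c u + c \left(-2 + u\right)}{4} = \frac{c u}{4} + \frac{c \left(-2 + u\right)}{4}$)
$Q = -378$ ($Q = \left(-7\right) 54 = -378$)
$L = 3780$ ($L = - 9 \left(\left(-24 - 18\right) - 378\right) = - 9 \left(-42 - 378\right) = \left(-9\right) \left(-420\right) = 3780$)
$A{\left(D{\left(0,5 \right)} \right)} 1 + L = \left(-5 + \frac{1}{2} \cdot 0 \left(-1 + 5\right)\right) 1 + 3780 = \left(-5 + \frac{1}{2} \cdot 0 \cdot 4\right) 1 + 3780 = \left(-5 + 0\right) 1 + 3780 = \left(-5\right) 1 + 3780 = -5 + 3780 = 3775$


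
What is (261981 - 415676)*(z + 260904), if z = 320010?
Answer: -89283577230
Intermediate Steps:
(261981 - 415676)*(z + 260904) = (261981 - 415676)*(320010 + 260904) = -153695*580914 = -89283577230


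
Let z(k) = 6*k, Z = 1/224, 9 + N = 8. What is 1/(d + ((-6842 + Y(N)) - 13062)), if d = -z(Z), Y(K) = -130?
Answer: -112/2243811 ≈ -4.9915e-5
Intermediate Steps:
N = -1 (N = -9 + 8 = -1)
Z = 1/224 ≈ 0.0044643
d = -3/112 (d = -6/224 = -1*3/112 = -3/112 ≈ -0.026786)
1/(d + ((-6842 + Y(N)) - 13062)) = 1/(-3/112 + ((-6842 - 130) - 13062)) = 1/(-3/112 + (-6972 - 13062)) = 1/(-3/112 - 20034) = 1/(-2243811/112) = -112/2243811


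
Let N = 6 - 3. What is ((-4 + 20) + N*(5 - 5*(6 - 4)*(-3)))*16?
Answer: 1936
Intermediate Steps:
N = 3
((-4 + 20) + N*(5 - 5*(6 - 4)*(-3)))*16 = ((-4 + 20) + 3*(5 - 5*(6 - 4)*(-3)))*16 = (16 + 3*(5 - 5*2*(-3)))*16 = (16 + 3*(5 - 10*(-3)))*16 = (16 + 3*(5 + 30))*16 = (16 + 3*35)*16 = (16 + 105)*16 = 121*16 = 1936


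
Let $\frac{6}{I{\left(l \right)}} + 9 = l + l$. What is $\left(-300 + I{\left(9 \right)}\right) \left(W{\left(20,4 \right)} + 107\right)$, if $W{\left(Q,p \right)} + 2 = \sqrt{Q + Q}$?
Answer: $-31430 - \frac{1796 \sqrt{10}}{3} \approx -33323.0$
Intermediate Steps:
$I{\left(l \right)} = \frac{6}{-9 + 2 l}$ ($I{\left(l \right)} = \frac{6}{-9 + \left(l + l\right)} = \frac{6}{-9 + 2 l}$)
$W{\left(Q,p \right)} = -2 + \sqrt{2} \sqrt{Q}$ ($W{\left(Q,p \right)} = -2 + \sqrt{Q + Q} = -2 + \sqrt{2 Q} = -2 + \sqrt{2} \sqrt{Q}$)
$\left(-300 + I{\left(9 \right)}\right) \left(W{\left(20,4 \right)} + 107\right) = \left(-300 + \frac{6}{-9 + 2 \cdot 9}\right) \left(\left(-2 + \sqrt{2} \sqrt{20}\right) + 107\right) = \left(-300 + \frac{6}{-9 + 18}\right) \left(\left(-2 + \sqrt{2} \cdot 2 \sqrt{5}\right) + 107\right) = \left(-300 + \frac{6}{9}\right) \left(\left(-2 + 2 \sqrt{10}\right) + 107\right) = \left(-300 + 6 \cdot \frac{1}{9}\right) \left(105 + 2 \sqrt{10}\right) = \left(-300 + \frac{2}{3}\right) \left(105 + 2 \sqrt{10}\right) = - \frac{898 \left(105 + 2 \sqrt{10}\right)}{3} = -31430 - \frac{1796 \sqrt{10}}{3}$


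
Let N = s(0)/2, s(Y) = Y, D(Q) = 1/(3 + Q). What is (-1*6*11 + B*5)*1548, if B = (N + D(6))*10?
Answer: -93568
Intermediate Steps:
N = 0 (N = 0/2 = 0*(1/2) = 0)
B = 10/9 (B = (0 + 1/(3 + 6))*10 = (0 + 1/9)*10 = (1/9)*10 = 10/9 ≈ 1.1111)
(-1*6*11 + B*5)*1548 = (-1*6*11 + (10/9)*5)*1548 = (-6*11 + 50/9)*1548 = (-66 + 50/9)*1548 = -544/9*1548 = -93568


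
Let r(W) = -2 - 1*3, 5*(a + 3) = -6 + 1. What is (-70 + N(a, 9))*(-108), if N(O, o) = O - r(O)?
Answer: 7452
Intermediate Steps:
a = -4 (a = -3 + (-6 + 1)/5 = -3 + (1/5)*(-5) = -3 - 1 = -4)
r(W) = -5 (r(W) = -2 - 3 = -5)
N(O, o) = 5 + O (N(O, o) = O - 1*(-5) = O + 5 = 5 + O)
(-70 + N(a, 9))*(-108) = (-70 + (5 - 4))*(-108) = (-70 + 1)*(-108) = -69*(-108) = 7452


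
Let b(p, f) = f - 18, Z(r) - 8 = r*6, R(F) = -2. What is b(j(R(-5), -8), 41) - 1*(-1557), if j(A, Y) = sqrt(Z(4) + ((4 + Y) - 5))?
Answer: 1580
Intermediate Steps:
Z(r) = 8 + 6*r (Z(r) = 8 + r*6 = 8 + 6*r)
j(A, Y) = sqrt(31 + Y) (j(A, Y) = sqrt((8 + 6*4) + ((4 + Y) - 5)) = sqrt((8 + 24) + (-1 + Y)) = sqrt(32 + (-1 + Y)) = sqrt(31 + Y))
b(p, f) = -18 + f
b(j(R(-5), -8), 41) - 1*(-1557) = (-18 + 41) - 1*(-1557) = 23 + 1557 = 1580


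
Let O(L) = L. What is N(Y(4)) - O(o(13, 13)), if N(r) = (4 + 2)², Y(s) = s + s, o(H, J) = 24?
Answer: 12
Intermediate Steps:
Y(s) = 2*s
N(r) = 36 (N(r) = 6² = 36)
N(Y(4)) - O(o(13, 13)) = 36 - 1*24 = 36 - 24 = 12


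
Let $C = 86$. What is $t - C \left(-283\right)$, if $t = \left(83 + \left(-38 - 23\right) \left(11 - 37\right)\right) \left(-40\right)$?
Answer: $-42422$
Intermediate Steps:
$t = -66760$ ($t = \left(83 - -1586\right) \left(-40\right) = \left(83 + 1586\right) \left(-40\right) = 1669 \left(-40\right) = -66760$)
$t - C \left(-283\right) = -66760 - 86 \left(-283\right) = -66760 - -24338 = -66760 + 24338 = -42422$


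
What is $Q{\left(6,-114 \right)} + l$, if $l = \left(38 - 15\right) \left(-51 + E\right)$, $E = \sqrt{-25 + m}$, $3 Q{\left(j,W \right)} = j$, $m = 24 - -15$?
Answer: $-1171 + 23 \sqrt{14} \approx -1084.9$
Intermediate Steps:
$m = 39$ ($m = 24 + 15 = 39$)
$Q{\left(j,W \right)} = \frac{j}{3}$
$E = \sqrt{14}$ ($E = \sqrt{-25 + 39} = \sqrt{14} \approx 3.7417$)
$l = -1173 + 23 \sqrt{14}$ ($l = \left(38 - 15\right) \left(-51 + \sqrt{14}\right) = 23 \left(-51 + \sqrt{14}\right) = -1173 + 23 \sqrt{14} \approx -1086.9$)
$Q{\left(6,-114 \right)} + l = \frac{1}{3} \cdot 6 - \left(1173 - 23 \sqrt{14}\right) = 2 - \left(1173 - 23 \sqrt{14}\right) = -1171 + 23 \sqrt{14}$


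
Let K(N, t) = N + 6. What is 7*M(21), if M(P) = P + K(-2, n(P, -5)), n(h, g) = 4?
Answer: 175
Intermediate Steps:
K(N, t) = 6 + N
M(P) = 4 + P (M(P) = P + (6 - 2) = P + 4 = 4 + P)
7*M(21) = 7*(4 + 21) = 7*25 = 175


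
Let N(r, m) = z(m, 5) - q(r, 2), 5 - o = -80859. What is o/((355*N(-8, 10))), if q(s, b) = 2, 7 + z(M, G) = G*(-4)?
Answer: -80864/10295 ≈ -7.8547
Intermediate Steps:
o = 80864 (o = 5 - 1*(-80859) = 5 + 80859 = 80864)
z(M, G) = -7 - 4*G (z(M, G) = -7 + G*(-4) = -7 - 4*G)
N(r, m) = -29 (N(r, m) = (-7 - 4*5) - 1*2 = (-7 - 20) - 2 = -27 - 2 = -29)
o/((355*N(-8, 10))) = 80864/((355*(-29))) = 80864/(-10295) = 80864*(-1/10295) = -80864/10295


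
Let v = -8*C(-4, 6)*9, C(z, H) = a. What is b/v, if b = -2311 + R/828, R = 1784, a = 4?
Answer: 477931/59616 ≈ 8.0168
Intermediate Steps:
C(z, H) = 4
v = -288 (v = -8*4*9 = -32*9 = -288)
b = -477931/207 (b = -2311 + 1784/828 = -2311 + 1784*(1/828) = -2311 + 446/207 = -477931/207 ≈ -2308.8)
b/v = -477931/207/(-288) = -477931/207*(-1/288) = 477931/59616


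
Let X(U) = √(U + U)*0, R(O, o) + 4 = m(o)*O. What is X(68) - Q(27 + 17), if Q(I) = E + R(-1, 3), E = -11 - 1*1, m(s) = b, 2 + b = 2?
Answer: 16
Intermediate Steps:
b = 0 (b = -2 + 2 = 0)
m(s) = 0
R(O, o) = -4 (R(O, o) = -4 + 0*O = -4 + 0 = -4)
E = -12 (E = -11 - 1 = -12)
Q(I) = -16 (Q(I) = -12 - 4 = -16)
X(U) = 0 (X(U) = √(2*U)*0 = (√2*√U)*0 = 0)
X(68) - Q(27 + 17) = 0 - 1*(-16) = 0 + 16 = 16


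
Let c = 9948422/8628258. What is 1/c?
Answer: 4314129/4974211 ≈ 0.86730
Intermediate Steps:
c = 4974211/4314129 (c = 9948422*(1/8628258) = 4974211/4314129 ≈ 1.1530)
1/c = 1/(4974211/4314129) = 4314129/4974211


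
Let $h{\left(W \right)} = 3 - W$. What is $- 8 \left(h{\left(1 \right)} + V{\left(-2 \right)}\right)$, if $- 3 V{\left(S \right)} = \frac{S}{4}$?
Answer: $- \frac{52}{3} \approx -17.333$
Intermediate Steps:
$V{\left(S \right)} = - \frac{S}{12}$ ($V{\left(S \right)} = - \frac{S \frac{1}{4}}{3} = - \frac{\frac{1}{4} S}{3} = - \frac{S}{12}$)
$- 8 \left(h{\left(1 \right)} + V{\left(-2 \right)}\right) = - 8 \left(\left(3 - 1\right) - - \frac{1}{6}\right) = - 8 \left(\left(3 - 1\right) + \frac{1}{6}\right) = - 8 \left(2 + \frac{1}{6}\right) = \left(-8\right) \frac{13}{6} = - \frac{52}{3}$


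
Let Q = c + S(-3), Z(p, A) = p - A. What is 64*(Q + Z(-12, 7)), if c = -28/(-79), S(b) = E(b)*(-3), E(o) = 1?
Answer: -109440/79 ≈ -1385.3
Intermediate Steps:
S(b) = -3 (S(b) = 1*(-3) = -3)
c = 28/79 (c = -28*(-1/79) = 28/79 ≈ 0.35443)
Q = -209/79 (Q = 28/79 - 3 = -209/79 ≈ -2.6456)
64*(Q + Z(-12, 7)) = 64*(-209/79 + (-12 - 1*7)) = 64*(-209/79 + (-12 - 7)) = 64*(-209/79 - 19) = 64*(-1710/79) = -109440/79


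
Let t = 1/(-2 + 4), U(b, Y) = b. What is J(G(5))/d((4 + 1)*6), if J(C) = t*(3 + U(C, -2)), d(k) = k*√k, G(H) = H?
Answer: √30/225 ≈ 0.024343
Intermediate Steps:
d(k) = k^(3/2)
t = ½ (t = 1/2 = ½ ≈ 0.50000)
J(C) = 3/2 + C/2 (J(C) = (3 + C)/2 = 3/2 + C/2)
J(G(5))/d((4 + 1)*6) = (3/2 + (½)*5)/(((4 + 1)*6)^(3/2)) = (3/2 + 5/2)/((5*6)^(3/2)) = 4/(30^(3/2)) = 4/((30*√30)) = 4*(√30/900) = √30/225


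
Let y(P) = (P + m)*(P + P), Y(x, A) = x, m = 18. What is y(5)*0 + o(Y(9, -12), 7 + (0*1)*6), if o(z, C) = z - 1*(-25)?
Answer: 34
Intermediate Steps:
o(z, C) = 25 + z (o(z, C) = z + 25 = 25 + z)
y(P) = 2*P*(18 + P) (y(P) = (P + 18)*(P + P) = (18 + P)*(2*P) = 2*P*(18 + P))
y(5)*0 + o(Y(9, -12), 7 + (0*1)*6) = (2*5*(18 + 5))*0 + (25 + 9) = (2*5*23)*0 + 34 = 230*0 + 34 = 0 + 34 = 34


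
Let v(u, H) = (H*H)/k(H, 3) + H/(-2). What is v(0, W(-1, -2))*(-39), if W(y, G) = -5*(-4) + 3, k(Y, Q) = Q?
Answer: -12857/2 ≈ -6428.5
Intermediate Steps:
W(y, G) = 23 (W(y, G) = 20 + 3 = 23)
v(u, H) = -H/2 + H**2/3 (v(u, H) = (H*H)/3 + H/(-2) = H**2*(1/3) + H*(-1/2) = H**2/3 - H/2 = -H/2 + H**2/3)
v(0, W(-1, -2))*(-39) = ((1/6)*23*(-3 + 2*23))*(-39) = ((1/6)*23*(-3 + 46))*(-39) = ((1/6)*23*43)*(-39) = (989/6)*(-39) = -12857/2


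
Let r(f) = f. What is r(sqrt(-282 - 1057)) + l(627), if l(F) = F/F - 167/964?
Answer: 797/964 + I*sqrt(1339) ≈ 0.82676 + 36.592*I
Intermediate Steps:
l(F) = 797/964 (l(F) = 1 - 167*1/964 = 1 - 167/964 = 797/964)
r(sqrt(-282 - 1057)) + l(627) = sqrt(-282 - 1057) + 797/964 = sqrt(-1339) + 797/964 = I*sqrt(1339) + 797/964 = 797/964 + I*sqrt(1339)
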